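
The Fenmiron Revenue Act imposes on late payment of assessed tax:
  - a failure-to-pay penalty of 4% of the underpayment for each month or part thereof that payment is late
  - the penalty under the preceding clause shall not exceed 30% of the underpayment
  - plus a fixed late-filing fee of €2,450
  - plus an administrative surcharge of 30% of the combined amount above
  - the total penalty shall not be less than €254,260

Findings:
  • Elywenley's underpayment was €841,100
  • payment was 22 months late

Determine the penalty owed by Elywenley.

€331,214

Accrued rate: 4% × 22 = 88%, capped at 30% → 30%
Failure-to-pay penalty: 30% of €841,100 = €252,330
Penalty before surcharge: €252,330 + €2,450 = €254,780
Administrative surcharge: 30% of €254,780 = €76,434
Total penalty: €254,780 + €76,434 = €331,214
Minimum €254,260: €331,214 meets the minimum, no increase.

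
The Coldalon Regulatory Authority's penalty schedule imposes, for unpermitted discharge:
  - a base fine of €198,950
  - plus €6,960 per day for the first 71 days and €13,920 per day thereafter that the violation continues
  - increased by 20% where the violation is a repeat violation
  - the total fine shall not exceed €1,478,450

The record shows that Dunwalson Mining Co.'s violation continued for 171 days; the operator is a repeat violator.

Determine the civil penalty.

Civil penalty: €1,478,450

First 71 days: 71 × €6,960 = €494,160
Remaining days: (171 − 71) × €13,920 = €1,392,000
Per-day component: €494,160 + €1,392,000 = €1,886,160
Base plus per-day: €198,950 + €1,886,160 = €2,085,110
Enhancement: 20% of €2,085,110 = €417,022
Enhanced fine: €2,085,110 + €417,022 = €2,502,132
Cap at €1,478,450: €2,502,132 exceeds the cap → €1,478,450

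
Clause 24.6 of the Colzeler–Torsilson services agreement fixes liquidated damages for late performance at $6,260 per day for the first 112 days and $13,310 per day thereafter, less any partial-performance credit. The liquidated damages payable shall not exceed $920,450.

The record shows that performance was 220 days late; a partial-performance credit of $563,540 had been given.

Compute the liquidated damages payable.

First 112 days: 112 × $6,260 = $701,120
Remaining days: (220 − 112) × $13,310 = $1,437,480
Accrued per-day damages: $701,120 + $1,437,480 = $2,138,600
Less partial-performance credit: $2,138,600 − $563,540 = $1,575,060
Cap at $920,450: $1,575,060 exceeds the cap → $920,450

Liquidated damages: $920,450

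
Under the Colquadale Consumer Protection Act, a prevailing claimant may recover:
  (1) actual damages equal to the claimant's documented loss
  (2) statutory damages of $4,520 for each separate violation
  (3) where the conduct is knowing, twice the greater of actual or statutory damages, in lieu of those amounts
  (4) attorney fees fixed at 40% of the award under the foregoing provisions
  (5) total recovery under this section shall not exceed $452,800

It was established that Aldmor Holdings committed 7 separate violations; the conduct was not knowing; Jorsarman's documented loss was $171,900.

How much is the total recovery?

Statutory damages: 7 × $4,520 = $31,640
Conduct not knowing: the in-lieu enhancement does not apply.
Actual plus statutory damages: $171,900 + $31,640 = $203,540
Attorney fees: 40% of $203,540 = $81,416
Total before cap: $203,540 + $81,416 = $284,956
Cap at $452,800: $284,956 is within the cap, no reduction.

$284,956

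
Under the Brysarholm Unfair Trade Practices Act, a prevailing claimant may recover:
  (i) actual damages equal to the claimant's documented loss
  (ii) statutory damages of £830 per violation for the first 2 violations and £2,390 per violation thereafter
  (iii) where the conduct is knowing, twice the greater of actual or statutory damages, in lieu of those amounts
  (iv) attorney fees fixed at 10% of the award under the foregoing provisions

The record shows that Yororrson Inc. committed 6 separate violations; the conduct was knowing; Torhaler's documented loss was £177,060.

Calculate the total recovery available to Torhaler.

£389,532

First 2 violations: 2 × £830 = £1,660
Remaining violations: (6 − 2) × £2,390 = £9,560
Statutory damages: £1,660 + £9,560 = £11,220
Greater of actual damages (£177,060) or statutory damages (£11,220): £177,060
Doubled: 2 × £177,060 = £354,120
Attorney fees: 10% of £354,120 = £35,412
Total recovery: £354,120 + £35,412 = £389,532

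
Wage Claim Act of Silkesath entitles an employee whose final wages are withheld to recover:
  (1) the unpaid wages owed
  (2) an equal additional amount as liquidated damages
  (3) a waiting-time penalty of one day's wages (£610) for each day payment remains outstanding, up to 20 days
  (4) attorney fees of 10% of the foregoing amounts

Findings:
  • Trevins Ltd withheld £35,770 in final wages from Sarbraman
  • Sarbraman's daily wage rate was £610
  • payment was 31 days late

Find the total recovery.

Liquidated damages (equal amount): £35,770
Penalty days: min(31, 20) = 20
Waiting-time penalty: 20 × £610 = £12,200
Subtotal: £35,770 + £35,770 + £12,200 = £83,740
Attorney fees: 10% of £83,740 = £8,374
Total award: £83,740 + £8,374 = £92,114

Total award: £92,114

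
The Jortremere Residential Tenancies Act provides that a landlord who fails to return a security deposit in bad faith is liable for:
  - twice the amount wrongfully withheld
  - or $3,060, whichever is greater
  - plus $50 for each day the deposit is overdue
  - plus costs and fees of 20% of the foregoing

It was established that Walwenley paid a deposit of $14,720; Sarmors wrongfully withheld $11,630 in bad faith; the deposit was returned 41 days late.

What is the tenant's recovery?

Recovery: $30,372

Doubled: 2 × $11,630 = $23,260
Minimum $3,060: $23,260 meets the minimum, no increase.
Late-return penalty: 41 × $50 = $2,050
Damages plus late penalty: $23,260 + $2,050 = $25,310
Costs and fees: 20% of $25,310 = $5,062
Total recovery: $25,310 + $5,062 = $30,372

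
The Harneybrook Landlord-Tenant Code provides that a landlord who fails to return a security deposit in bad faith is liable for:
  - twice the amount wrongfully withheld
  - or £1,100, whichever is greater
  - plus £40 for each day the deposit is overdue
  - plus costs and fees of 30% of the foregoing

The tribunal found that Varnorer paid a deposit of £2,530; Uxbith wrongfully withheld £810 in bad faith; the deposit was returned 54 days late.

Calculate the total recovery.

£4,914

Doubled: 2 × £810 = £1,620
Minimum £1,100: £1,620 meets the minimum, no increase.
Late-return penalty: 54 × £40 = £2,160
Damages plus late penalty: £1,620 + £2,160 = £3,780
Costs and fees: 30% of £3,780 = £1,134
Total recovery: £3,780 + £1,134 = £4,914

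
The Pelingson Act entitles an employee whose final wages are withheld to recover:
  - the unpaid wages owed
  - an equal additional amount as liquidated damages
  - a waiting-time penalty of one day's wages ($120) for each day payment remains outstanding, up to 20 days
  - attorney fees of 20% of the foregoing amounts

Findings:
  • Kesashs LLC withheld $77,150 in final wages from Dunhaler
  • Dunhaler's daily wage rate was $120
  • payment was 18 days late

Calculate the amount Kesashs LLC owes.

Liquidated damages (equal amount): $77,150
Penalty days: min(18, 20) = 18
Waiting-time penalty: 18 × $120 = $2,160
Subtotal: $77,150 + $77,150 + $2,160 = $156,460
Attorney fees: 20% of $156,460 = $31,292
Total award: $156,460 + $31,292 = $187,752

$187,752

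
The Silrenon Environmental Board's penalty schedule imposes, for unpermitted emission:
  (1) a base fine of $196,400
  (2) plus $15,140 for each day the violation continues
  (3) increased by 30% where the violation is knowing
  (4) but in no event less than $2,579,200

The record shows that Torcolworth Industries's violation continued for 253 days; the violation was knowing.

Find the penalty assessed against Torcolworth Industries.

$5,234,866

Per-day component: 253 × $15,140 = $3,830,420
Base plus per-day: $196,400 + $3,830,420 = $4,026,820
Enhancement: 30% of $4,026,820 = $1,208,046
Enhanced fine: $4,026,820 + $1,208,046 = $5,234,866
Minimum $2,579,200: $5,234,866 meets the minimum, no increase.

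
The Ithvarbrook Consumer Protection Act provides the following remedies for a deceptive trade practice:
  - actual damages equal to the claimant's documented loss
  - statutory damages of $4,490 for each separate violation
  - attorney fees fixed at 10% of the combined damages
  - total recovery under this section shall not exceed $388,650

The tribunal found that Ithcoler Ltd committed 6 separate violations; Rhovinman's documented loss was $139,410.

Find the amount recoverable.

Statutory damages: 6 × $4,490 = $26,940
Combined damages: $139,410 + $26,940 = $166,350
Attorney fees: 10% of $166,350 = $16,635
Total before cap: $166,350 + $16,635 = $182,985
Cap at $388,650: $182,985 is within the cap, no reduction.

$182,985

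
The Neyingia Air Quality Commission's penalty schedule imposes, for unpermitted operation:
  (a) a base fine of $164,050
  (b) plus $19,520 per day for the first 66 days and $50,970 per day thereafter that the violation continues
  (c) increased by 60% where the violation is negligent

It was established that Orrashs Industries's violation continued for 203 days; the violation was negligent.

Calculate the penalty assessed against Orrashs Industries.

First 66 days: 66 × $19,520 = $1,288,320
Remaining days: (203 − 66) × $50,970 = $6,982,890
Per-day component: $1,288,320 + $6,982,890 = $8,271,210
Base plus per-day: $164,050 + $8,271,210 = $8,435,260
Enhancement: 60% of $8,435,260 = $5,061,156
Enhanced fine: $8,435,260 + $5,061,156 = $13,496,416

$13,496,416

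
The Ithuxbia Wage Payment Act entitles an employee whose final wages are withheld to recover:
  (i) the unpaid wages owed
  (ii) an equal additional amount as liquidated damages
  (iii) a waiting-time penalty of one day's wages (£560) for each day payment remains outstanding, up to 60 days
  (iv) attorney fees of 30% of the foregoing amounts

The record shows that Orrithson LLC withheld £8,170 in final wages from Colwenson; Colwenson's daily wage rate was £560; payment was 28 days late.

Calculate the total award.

£41,626

Liquidated damages (equal amount): £8,170
Penalty days: min(28, 60) = 28
Waiting-time penalty: 28 × £560 = £15,680
Subtotal: £8,170 + £8,170 + £15,680 = £32,020
Attorney fees: 30% of £32,020 = £9,606
Total award: £32,020 + £9,606 = £41,626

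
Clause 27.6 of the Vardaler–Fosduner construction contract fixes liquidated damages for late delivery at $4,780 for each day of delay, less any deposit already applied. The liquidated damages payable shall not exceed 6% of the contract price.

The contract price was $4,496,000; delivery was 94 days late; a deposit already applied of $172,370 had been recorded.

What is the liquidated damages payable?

Per-day damages: 94 × $4,780 = $449,320
Less deposit already applied: $449,320 − $172,370 = $276,950
Cap: 6% of $4,496,000 = $269,760
Cap at $269,760: $276,950 exceeds the cap → $269,760

$269,760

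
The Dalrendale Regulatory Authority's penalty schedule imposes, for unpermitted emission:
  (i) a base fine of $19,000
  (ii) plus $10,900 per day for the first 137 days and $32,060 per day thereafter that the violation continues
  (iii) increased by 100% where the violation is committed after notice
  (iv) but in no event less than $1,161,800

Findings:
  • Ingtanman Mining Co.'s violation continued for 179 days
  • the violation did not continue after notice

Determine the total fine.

First 137 days: 137 × $10,900 = $1,493,300
Remaining days: (179 − 137) × $32,060 = $1,346,520
Per-day component: $1,493,300 + $1,346,520 = $2,839,820
Base plus per-day: $19,000 + $2,839,820 = $2,858,820
The violation did not continue after notice: no 100% increase.
Minimum $1,161,800: $2,858,820 meets the minimum, no increase.

$2,858,820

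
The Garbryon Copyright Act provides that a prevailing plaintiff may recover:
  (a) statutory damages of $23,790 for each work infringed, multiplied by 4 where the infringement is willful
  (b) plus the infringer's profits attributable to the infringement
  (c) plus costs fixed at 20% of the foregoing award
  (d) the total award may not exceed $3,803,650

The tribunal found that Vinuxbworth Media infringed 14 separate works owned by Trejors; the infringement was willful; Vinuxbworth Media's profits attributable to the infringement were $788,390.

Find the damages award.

$2,544,756

Statutory damages: 14 × $23,790 = $333,060
Multiplied by 4: 4 × $333,060 = $1,332,240
Combined award: $1,332,240 + $788,390 = $2,120,630
Costs: 20% of $2,120,630 = $424,126
Award plus costs: $2,120,630 + $424,126 = $2,544,756
Cap at $3,803,650: $2,544,756 is within the cap, no reduction.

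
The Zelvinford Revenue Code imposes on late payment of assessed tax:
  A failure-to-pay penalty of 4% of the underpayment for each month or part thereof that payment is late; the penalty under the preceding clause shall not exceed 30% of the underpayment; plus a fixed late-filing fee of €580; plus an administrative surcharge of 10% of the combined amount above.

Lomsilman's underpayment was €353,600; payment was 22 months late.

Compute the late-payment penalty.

Accrued rate: 4% × 22 = 88%, capped at 30% → 30%
Failure-to-pay penalty: 30% of €353,600 = €106,080
Penalty before surcharge: €106,080 + €580 = €106,660
Administrative surcharge: 10% of €106,660 = €10,666
Total penalty: €106,660 + €10,666 = €117,326

€117,326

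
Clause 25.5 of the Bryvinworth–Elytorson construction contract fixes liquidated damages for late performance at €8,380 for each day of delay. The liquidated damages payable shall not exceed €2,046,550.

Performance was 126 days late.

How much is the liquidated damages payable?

Per-day damages: 126 × €8,380 = €1,055,880
Cap at €2,046,550: €1,055,880 is within the cap, no reduction.

€1,055,880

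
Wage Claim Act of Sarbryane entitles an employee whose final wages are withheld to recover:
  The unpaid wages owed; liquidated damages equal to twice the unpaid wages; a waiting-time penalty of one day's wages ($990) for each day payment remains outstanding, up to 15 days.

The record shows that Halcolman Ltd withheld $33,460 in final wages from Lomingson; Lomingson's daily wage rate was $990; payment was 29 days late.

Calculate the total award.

$115,230

Doubled: 2 × $33,460 = $66,920
Penalty days: min(29, 15) = 15
Waiting-time penalty: 15 × $990 = $14,850
Total award: $33,460 + $66,920 + $14,850 = $115,230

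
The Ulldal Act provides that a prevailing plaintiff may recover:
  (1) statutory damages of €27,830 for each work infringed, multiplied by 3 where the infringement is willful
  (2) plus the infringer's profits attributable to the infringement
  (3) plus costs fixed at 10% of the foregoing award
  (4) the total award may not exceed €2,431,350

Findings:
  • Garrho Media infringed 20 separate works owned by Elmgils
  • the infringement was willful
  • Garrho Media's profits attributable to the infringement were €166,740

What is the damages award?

Statutory damages: 20 × €27,830 = €556,600
Trebled: 3 × €556,600 = €1,669,800
Combined award: €1,669,800 + €166,740 = €1,836,540
Costs: 10% of €1,836,540 = €183,654
Award plus costs: €1,836,540 + €183,654 = €2,020,194
Cap at €2,431,350: €2,020,194 is within the cap, no reduction.

€2,020,194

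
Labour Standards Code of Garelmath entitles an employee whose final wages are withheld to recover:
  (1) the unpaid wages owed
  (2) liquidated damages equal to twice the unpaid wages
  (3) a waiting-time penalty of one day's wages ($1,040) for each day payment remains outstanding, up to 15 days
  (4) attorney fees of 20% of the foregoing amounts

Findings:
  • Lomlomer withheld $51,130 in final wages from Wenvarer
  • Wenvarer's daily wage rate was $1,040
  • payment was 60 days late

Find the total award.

$202,788

Doubled: 2 × $51,130 = $102,260
Penalty days: min(60, 15) = 15
Waiting-time penalty: 15 × $1,040 = $15,600
Subtotal: $51,130 + $102,260 + $15,600 = $168,990
Attorney fees: 20% of $168,990 = $33,798
Total award: $168,990 + $33,798 = $202,788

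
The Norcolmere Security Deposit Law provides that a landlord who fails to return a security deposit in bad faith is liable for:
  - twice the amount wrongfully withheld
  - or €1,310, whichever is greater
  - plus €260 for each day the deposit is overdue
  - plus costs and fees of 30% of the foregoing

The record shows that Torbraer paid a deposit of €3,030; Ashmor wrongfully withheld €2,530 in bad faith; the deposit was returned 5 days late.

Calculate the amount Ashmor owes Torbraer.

€8,268

Doubled: 2 × €2,530 = €5,060
Minimum €1,310: €5,060 meets the minimum, no increase.
Late-return penalty: 5 × €260 = €1,300
Damages plus late penalty: €5,060 + €1,300 = €6,360
Costs and fees: 30% of €6,360 = €1,908
Total recovery: €6,360 + €1,908 = €8,268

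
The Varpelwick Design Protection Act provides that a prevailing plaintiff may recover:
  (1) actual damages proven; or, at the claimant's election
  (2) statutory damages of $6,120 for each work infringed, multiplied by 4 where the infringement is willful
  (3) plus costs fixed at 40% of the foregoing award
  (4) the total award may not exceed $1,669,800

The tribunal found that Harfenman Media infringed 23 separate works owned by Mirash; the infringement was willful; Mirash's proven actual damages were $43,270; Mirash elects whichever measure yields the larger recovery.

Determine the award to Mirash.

Statutory damages: 23 × $6,120 = $140,760
Multiplied by 4: 4 × $140,760 = $563,040
Greater of actual damages ($43,270) or enhanced statutory damages ($563,040): $563,040
Costs: 40% of $563,040 = $225,216
Award plus costs: $563,040 + $225,216 = $788,256
Cap at $1,669,800: $788,256 is within the cap, no reduction.

Award: $788,256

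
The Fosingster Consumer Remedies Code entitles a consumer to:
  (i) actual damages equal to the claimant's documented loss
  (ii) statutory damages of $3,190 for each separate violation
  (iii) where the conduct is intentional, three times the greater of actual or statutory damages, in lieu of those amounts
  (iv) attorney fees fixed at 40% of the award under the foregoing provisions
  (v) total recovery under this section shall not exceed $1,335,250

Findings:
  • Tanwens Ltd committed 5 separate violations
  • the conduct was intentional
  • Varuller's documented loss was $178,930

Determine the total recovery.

Total recovery: $751,506

Statutory damages: 5 × $3,190 = $15,950
Greater of actual damages ($178,930) or statutory damages ($15,950): $178,930
Trebled: 3 × $178,930 = $536,790
Attorney fees: 40% of $536,790 = $214,716
Total before cap: $536,790 + $214,716 = $751,506
Cap at $1,335,250: $751,506 is within the cap, no reduction.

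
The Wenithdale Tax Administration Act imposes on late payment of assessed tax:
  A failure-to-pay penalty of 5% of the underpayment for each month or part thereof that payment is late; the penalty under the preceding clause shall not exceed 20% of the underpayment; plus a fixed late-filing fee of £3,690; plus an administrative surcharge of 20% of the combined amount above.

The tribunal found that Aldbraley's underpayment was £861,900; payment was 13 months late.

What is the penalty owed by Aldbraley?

Accrued rate: 5% × 13 = 65%, capped at 20% → 20%
Failure-to-pay penalty: 20% of £861,900 = £172,380
Penalty before surcharge: £172,380 + £3,690 = £176,070
Administrative surcharge: 20% of £176,070 = £35,214
Total penalty: £176,070 + £35,214 = £211,284

£211,284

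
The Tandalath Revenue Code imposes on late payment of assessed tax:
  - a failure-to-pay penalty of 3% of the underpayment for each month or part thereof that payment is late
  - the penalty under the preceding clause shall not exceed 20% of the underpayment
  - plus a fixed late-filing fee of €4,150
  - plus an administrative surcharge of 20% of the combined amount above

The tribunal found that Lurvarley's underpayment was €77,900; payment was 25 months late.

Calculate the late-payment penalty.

Accrued rate: 3% × 25 = 75%, capped at 20% → 20%
Failure-to-pay penalty: 20% of €77,900 = €15,580
Penalty before surcharge: €15,580 + €4,150 = €19,730
Administrative surcharge: 20% of €19,730 = €3,946
Total penalty: €19,730 + €3,946 = €23,676

€23,676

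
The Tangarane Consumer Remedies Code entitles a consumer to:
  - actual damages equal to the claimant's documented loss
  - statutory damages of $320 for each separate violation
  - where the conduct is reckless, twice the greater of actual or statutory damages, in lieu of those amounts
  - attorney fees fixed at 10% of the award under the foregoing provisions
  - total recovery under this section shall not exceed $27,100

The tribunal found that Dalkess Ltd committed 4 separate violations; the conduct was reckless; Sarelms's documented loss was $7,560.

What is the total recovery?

Statutory damages: 4 × $320 = $1,280
Greater of actual damages ($7,560) or statutory damages ($1,280): $7,560
Doubled: 2 × $7,560 = $15,120
Attorney fees: 10% of $15,120 = $1,512
Total before cap: $15,120 + $1,512 = $16,632
Cap at $27,100: $16,632 is within the cap, no reduction.

Total recovery: $16,632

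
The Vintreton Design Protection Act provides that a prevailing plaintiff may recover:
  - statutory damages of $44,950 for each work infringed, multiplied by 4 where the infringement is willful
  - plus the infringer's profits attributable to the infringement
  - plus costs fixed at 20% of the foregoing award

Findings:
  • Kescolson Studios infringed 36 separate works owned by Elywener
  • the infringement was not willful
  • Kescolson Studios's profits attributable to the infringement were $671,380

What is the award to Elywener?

Statutory damages: 36 × $44,950 = $1,618,200
Infringement not willful: no ×4 enhancement.
Combined award: $1,618,200 + $671,380 = $2,289,580
Costs: 20% of $2,289,580 = $457,916
Award plus costs: $2,289,580 + $457,916 = $2,747,496

$2,747,496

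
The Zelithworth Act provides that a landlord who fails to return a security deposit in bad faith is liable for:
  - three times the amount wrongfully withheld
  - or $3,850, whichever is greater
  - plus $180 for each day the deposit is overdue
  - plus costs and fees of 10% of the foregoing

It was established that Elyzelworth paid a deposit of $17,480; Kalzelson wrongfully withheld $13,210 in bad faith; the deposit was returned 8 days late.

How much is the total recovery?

Trebled: 3 × $13,210 = $39,630
Minimum $3,850: $39,630 meets the minimum, no increase.
Late-return penalty: 8 × $180 = $1,440
Damages plus late penalty: $39,630 + $1,440 = $41,070
Costs and fees: 10% of $41,070 = $4,107
Total recovery: $41,070 + $4,107 = $45,177

$45,177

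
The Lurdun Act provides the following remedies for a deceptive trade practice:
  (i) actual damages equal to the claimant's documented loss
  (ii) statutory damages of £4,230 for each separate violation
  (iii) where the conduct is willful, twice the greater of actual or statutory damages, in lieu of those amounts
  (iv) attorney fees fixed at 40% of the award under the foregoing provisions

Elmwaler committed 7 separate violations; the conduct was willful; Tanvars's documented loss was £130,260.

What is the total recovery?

£364,728

Statutory damages: 7 × £4,230 = £29,610
Greater of actual damages (£130,260) or statutory damages (£29,610): £130,260
Doubled: 2 × £130,260 = £260,520
Attorney fees: 40% of £260,520 = £104,208
Total recovery: £260,520 + £104,208 = £364,728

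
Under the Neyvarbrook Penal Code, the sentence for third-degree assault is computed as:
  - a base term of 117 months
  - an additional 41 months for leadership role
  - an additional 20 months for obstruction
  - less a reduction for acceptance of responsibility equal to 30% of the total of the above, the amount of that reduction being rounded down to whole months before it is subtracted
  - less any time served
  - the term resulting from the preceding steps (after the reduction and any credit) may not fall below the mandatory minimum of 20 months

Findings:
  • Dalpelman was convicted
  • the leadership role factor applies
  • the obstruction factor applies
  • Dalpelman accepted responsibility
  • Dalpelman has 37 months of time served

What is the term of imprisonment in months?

Leadership role enhancement: +41 months
Obstruction enhancement: +20 months
Adjusted term: 117 months + 41 months + 20 months = 178 months
Acceptance of responsibility reduction: 30% of 178 months = 53 months (rounded down)
After reduction: 178 − 53 = 125 months
Less time served: 125 months − 37 months = 88 months
Minimum 20 months: 88 months meets the minimum, no increase.

88 months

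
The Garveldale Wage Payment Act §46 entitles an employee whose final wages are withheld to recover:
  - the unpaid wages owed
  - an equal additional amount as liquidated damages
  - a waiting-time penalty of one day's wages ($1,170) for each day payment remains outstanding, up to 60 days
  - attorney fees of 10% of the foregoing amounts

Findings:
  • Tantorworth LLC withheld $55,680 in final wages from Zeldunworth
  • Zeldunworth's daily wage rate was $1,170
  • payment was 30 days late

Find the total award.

Liquidated damages (equal amount): $55,680
Penalty days: min(30, 60) = 30
Waiting-time penalty: 30 × $1,170 = $35,100
Subtotal: $55,680 + $55,680 + $35,100 = $146,460
Attorney fees: 10% of $146,460 = $14,646
Total award: $146,460 + $14,646 = $161,106

Total award: $161,106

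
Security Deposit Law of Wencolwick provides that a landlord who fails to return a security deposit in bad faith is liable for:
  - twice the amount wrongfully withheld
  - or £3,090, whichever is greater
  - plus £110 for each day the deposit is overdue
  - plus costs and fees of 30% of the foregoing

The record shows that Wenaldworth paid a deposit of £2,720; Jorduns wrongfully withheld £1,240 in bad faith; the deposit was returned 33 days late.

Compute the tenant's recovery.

£8,736

Doubled: 2 × £1,240 = £2,480
Minimum £3,090: £2,480 is below the minimum → £3,090
Late-return penalty: 33 × £110 = £3,630
Damages plus late penalty: £3,090 + £3,630 = £6,720
Costs and fees: 30% of £6,720 = £2,016
Total recovery: £6,720 + £2,016 = £8,736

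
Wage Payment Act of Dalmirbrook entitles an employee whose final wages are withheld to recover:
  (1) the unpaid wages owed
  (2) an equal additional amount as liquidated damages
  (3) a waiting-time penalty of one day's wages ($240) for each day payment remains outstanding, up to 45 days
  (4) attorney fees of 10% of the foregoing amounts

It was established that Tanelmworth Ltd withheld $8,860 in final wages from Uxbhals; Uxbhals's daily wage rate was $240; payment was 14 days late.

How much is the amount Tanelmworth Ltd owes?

$23,188

Liquidated damages (equal amount): $8,860
Penalty days: min(14, 45) = 14
Waiting-time penalty: 14 × $240 = $3,360
Subtotal: $8,860 + $8,860 + $3,360 = $21,080
Attorney fees: 10% of $21,080 = $2,108
Total award: $21,080 + $2,108 = $23,188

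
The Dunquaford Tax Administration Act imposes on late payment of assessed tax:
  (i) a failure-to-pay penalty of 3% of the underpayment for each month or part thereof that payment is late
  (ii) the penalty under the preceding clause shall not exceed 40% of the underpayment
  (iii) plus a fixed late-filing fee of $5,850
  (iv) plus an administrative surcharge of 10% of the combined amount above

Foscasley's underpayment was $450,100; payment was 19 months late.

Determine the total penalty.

Accrued rate: 3% × 19 = 57%, capped at 40% → 40%
Failure-to-pay penalty: 40% of $450,100 = $180,040
Penalty before surcharge: $180,040 + $5,850 = $185,890
Administrative surcharge: 10% of $185,890 = $18,589
Total penalty: $185,890 + $18,589 = $204,479

Penalty: $204,479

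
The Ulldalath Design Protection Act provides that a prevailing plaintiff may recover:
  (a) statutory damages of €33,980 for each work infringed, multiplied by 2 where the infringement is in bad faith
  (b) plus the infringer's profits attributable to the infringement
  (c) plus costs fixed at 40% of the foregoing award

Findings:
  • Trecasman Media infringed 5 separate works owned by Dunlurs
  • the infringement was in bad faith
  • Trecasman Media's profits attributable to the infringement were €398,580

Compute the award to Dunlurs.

Statutory damages: 5 × €33,980 = €169,900
Doubled: 2 × €169,900 = €339,800
Combined award: €339,800 + €398,580 = €738,380
Costs: 40% of €738,380 = €295,352
Award plus costs: €738,380 + €295,352 = €1,033,732

Award: €1,033,732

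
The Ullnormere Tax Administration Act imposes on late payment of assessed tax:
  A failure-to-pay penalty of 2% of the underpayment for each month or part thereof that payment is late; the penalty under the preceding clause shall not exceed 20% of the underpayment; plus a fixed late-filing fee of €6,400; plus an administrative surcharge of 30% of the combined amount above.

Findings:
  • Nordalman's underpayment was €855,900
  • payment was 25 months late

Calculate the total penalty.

Accrued rate: 2% × 25 = 50%, capped at 20% → 20%
Failure-to-pay penalty: 20% of €855,900 = €171,180
Penalty before surcharge: €171,180 + €6,400 = €177,580
Administrative surcharge: 30% of €177,580 = €53,274
Total penalty: €177,580 + €53,274 = €230,854

€230,854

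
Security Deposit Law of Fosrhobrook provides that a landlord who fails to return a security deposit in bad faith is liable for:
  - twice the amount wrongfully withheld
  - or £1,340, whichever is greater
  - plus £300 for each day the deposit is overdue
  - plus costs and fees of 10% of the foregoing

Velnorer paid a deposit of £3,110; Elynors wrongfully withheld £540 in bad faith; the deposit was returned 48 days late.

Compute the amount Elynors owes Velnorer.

Recovery: £17,314

Doubled: 2 × £540 = £1,080
Minimum £1,340: £1,080 is below the minimum → £1,340
Late-return penalty: 48 × £300 = £14,400
Damages plus late penalty: £1,340 + £14,400 = £15,740
Costs and fees: 10% of £15,740 = £1,574
Total recovery: £15,740 + £1,574 = £17,314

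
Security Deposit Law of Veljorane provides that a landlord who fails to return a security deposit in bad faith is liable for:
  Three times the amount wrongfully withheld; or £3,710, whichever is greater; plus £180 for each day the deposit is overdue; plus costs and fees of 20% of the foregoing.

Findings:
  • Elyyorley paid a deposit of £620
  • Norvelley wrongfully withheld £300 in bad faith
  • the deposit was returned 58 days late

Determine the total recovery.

Recovery: £16,980

Trebled: 3 × £300 = £900
Minimum £3,710: £900 is below the minimum → £3,710
Late-return penalty: 58 × £180 = £10,440
Damages plus late penalty: £3,710 + £10,440 = £14,150
Costs and fees: 20% of £14,150 = £2,830
Total recovery: £14,150 + £2,830 = £16,980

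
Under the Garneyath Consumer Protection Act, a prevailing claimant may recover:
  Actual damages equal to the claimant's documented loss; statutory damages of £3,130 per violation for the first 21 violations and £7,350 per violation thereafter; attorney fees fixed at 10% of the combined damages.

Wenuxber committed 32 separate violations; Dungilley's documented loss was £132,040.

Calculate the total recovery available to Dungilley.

First 21 violations: 21 × £3,130 = £65,730
Remaining violations: (32 − 21) × £7,350 = £80,850
Statutory damages: £65,730 + £80,850 = £146,580
Combined damages: £132,040 + £146,580 = £278,620
Attorney fees: 10% of £278,620 = £27,862
Total recovery: £278,620 + £27,862 = £306,482

£306,482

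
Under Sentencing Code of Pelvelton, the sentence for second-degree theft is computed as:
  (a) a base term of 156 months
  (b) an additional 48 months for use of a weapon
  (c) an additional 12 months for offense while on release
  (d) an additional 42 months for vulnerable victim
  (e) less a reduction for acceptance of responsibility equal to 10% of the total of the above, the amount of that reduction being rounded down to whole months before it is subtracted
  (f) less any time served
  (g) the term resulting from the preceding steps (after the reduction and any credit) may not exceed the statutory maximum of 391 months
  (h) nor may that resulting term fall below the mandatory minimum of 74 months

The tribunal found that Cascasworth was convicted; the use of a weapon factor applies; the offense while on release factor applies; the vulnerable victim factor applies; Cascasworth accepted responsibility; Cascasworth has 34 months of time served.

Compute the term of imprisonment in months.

Use of a weapon enhancement: +48 months
Offense while on release enhancement: +12 months
Vulnerable victim enhancement: +42 months
Adjusted term: 156 months + 48 months + 12 months + 42 months = 258 months
Acceptance of responsibility reduction: 10% of 258 months = 25 months (rounded down)
After reduction: 258 − 25 = 233 months
Less time served: 233 months − 34 months = 199 months
Cap at 391 months: 199 months is within the cap, no reduction.
Minimum 74 months: 199 months meets the minimum, no increase.

199 months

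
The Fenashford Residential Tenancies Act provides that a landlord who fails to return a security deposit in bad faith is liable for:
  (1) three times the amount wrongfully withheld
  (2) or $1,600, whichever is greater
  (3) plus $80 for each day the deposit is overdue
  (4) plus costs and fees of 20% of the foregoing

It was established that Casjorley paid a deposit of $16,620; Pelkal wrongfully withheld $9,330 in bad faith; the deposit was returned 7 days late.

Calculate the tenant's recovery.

$34,260

Trebled: 3 × $9,330 = $27,990
Minimum $1,600: $27,990 meets the minimum, no increase.
Late-return penalty: 7 × $80 = $560
Damages plus late penalty: $27,990 + $560 = $28,550
Costs and fees: 20% of $28,550 = $5,710
Total recovery: $28,550 + $5,710 = $34,260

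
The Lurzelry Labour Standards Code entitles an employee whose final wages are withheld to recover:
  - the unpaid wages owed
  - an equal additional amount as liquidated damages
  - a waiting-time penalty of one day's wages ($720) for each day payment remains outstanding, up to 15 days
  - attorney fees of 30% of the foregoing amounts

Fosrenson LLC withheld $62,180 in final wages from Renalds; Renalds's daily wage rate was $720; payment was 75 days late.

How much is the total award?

$175,708

Liquidated damages (equal amount): $62,180
Penalty days: min(75, 15) = 15
Waiting-time penalty: 15 × $720 = $10,800
Subtotal: $62,180 + $62,180 + $10,800 = $135,160
Attorney fees: 30% of $135,160 = $40,548
Total award: $135,160 + $40,548 = $175,708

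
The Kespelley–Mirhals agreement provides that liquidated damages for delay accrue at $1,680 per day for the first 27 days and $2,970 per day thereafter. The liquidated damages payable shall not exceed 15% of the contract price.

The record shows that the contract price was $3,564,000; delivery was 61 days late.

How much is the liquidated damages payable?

First 27 days: 27 × $1,680 = $45,360
Remaining days: (61 − 27) × $2,970 = $100,980
Accrued per-day damages: $45,360 + $100,980 = $146,340
Cap: 15% of $3,564,000 = $534,600
Cap at $534,600: $146,340 is within the cap, no reduction.

$146,340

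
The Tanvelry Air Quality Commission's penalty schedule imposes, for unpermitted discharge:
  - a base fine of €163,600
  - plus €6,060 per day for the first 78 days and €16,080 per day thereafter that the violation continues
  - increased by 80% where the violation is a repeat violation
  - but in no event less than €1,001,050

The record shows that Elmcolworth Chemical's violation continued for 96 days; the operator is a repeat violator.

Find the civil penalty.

€1,666,296

First 78 days: 78 × €6,060 = €472,680
Remaining days: (96 − 78) × €16,080 = €289,440
Per-day component: €472,680 + €289,440 = €762,120
Base plus per-day: €163,600 + €762,120 = €925,720
Enhancement: 80% of €925,720 = €740,576
Enhanced fine: €925,720 + €740,576 = €1,666,296
Minimum €1,001,050: €1,666,296 meets the minimum, no increase.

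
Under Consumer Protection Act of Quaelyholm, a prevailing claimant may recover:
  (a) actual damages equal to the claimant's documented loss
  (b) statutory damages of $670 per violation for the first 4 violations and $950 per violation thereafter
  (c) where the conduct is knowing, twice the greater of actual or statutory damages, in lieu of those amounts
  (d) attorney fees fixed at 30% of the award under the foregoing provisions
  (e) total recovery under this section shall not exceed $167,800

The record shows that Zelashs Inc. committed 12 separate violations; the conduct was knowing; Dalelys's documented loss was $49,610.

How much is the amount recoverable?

First 4 violations: 4 × $670 = $2,680
Remaining violations: (12 − 4) × $950 = $7,600
Statutory damages: $2,680 + $7,600 = $10,280
Greater of actual damages ($49,610) or statutory damages ($10,280): $49,610
Doubled: 2 × $49,610 = $99,220
Attorney fees: 30% of $99,220 = $29,766
Total before cap: $99,220 + $29,766 = $128,986
Cap at $167,800: $128,986 is within the cap, no reduction.

$128,986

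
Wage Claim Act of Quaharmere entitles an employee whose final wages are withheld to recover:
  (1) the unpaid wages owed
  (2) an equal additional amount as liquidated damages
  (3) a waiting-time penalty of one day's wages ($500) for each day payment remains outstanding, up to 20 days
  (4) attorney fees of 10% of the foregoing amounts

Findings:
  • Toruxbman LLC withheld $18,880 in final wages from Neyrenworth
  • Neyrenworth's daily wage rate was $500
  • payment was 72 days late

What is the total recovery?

$52,536

Liquidated damages (equal amount): $18,880
Penalty days: min(72, 20) = 20
Waiting-time penalty: 20 × $500 = $10,000
Subtotal: $18,880 + $18,880 + $10,000 = $47,760
Attorney fees: 10% of $47,760 = $4,776
Total award: $47,760 + $4,776 = $52,536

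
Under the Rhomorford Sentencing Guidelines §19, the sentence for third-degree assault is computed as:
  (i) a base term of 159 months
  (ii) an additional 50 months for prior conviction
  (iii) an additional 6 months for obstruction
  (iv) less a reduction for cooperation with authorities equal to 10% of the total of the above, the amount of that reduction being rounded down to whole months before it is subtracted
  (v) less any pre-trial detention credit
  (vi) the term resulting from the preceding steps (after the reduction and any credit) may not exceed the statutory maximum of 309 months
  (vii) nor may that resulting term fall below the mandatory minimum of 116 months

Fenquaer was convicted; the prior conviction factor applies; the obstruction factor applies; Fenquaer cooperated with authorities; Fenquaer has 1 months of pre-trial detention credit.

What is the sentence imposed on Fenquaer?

Prior conviction enhancement: +50 months
Obstruction enhancement: +6 months
Adjusted term: 159 months + 50 months + 6 months = 215 months
Cooperation with authorities reduction: 10% of 215 months = 21 months (rounded down)
After reduction: 215 − 21 = 194 months
Less pre-trial detention credit: 194 months − 1 months = 193 months
Cap at 309 months: 193 months is within the cap, no reduction.
Minimum 116 months: 193 months meets the minimum, no increase.

193 months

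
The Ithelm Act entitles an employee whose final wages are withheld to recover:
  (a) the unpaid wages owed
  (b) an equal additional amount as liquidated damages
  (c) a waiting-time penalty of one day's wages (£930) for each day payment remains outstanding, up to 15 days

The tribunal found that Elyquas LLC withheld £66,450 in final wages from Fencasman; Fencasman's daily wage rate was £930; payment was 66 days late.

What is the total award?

Liquidated damages (equal amount): £66,450
Penalty days: min(66, 15) = 15
Waiting-time penalty: 15 × £930 = £13,950
Total award: £66,450 + £66,450 + £13,950 = £146,850

Total award: £146,850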